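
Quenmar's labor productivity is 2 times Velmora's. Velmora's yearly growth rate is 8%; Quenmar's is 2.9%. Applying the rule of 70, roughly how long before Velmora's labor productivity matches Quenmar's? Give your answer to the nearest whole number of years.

≈ 14 years

What matters is the difference: 5.1 pp.
Rule of 70 on the gap: the ratio halves every 70/5.1 ≈ 13.73 years.
A 2 times gap closes after 1 halving: 1 × 13.73 ≈ 14 years.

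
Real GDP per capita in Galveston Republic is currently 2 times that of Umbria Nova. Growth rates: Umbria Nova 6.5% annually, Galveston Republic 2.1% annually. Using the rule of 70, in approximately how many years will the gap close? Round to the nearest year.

The growth-rate gap is 6.5% − 2.1% = 4.4 percentage points.
So the ratio between them halves every 70/4.4 ≈ 15.91 years.
A 2 times gap closes after 1 halving: 1 × 15.91 ≈ 16 years.

16 years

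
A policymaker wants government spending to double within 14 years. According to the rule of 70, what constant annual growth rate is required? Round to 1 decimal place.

70 / 14 ≈ 5.00, so about 5.0% a year.

approximately 5.0%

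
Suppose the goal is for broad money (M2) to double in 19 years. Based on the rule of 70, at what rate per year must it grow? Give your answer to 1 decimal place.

≈ 3.7%

70 / 19 ≈ 3.68, so about 3.7% per year.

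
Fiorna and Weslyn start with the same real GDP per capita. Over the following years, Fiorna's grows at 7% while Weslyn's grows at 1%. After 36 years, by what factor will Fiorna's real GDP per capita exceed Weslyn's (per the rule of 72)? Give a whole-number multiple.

Fiorna pulls ahead at 6 pp per year, so the ratio doubles every 72/6 ≈ 12.00 years.
In 36 years that's 3.00 doublings: 2^3.00 ≈ 8.

approximately 8 times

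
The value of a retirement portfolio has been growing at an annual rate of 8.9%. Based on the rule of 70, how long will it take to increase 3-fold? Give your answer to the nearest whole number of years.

roughly 12 years

Doubling time ≈ 70/8.9 = 7.87 years.
Reaching 3× takes log₂(3) ≈ 1.58 doublings.
1.58 × 7.87 ≈ 12 years.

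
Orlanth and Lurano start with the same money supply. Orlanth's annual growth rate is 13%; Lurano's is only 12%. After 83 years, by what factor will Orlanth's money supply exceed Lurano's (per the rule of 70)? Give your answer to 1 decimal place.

Rate gap = 13% − 12% = 1 point.
The ratio doubles every 70/1 ≈ 70.00 years.
83/70.00 ≈ 1.19 doublings → ratio ≈ 2^1.19 ≈ 2.3.

about 2.3 times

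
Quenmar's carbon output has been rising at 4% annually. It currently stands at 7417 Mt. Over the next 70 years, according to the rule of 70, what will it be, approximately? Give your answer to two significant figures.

≈ 120000 Mt

It doubles every 70/4 ≈ 17.50 years, so 70 years is 4.00 doublings.
2^4.00 ≈ 16.00; 7417 × 16.00 ≈ 120000 Mt.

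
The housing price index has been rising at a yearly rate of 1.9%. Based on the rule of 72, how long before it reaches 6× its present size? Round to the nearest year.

around 98 years

One doubling takes 72/1.9 = 37.89 years.
6× is log₂ 6 ≈ 2.58 doublings, so ≈ 2.58 × 37.89 = 98 years.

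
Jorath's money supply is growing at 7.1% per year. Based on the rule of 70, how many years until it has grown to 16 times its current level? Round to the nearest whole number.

Doubling time ≈ 70/7.1 = 9.86 years.
16× is 4 doublings, so 4 × 9.86 ≈ 39 years.

about 39 years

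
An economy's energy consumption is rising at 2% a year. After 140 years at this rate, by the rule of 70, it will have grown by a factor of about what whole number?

Doubling time ≈ 70/2 = 35.00 years.
140/35.00 ≈ 4 doublings, so about 2^4 = 16×.

about 16 times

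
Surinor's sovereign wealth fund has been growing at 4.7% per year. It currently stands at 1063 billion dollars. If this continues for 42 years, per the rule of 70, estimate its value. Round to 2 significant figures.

7500 billion dollars

Doubling time ≈ 70/4.7 = 14.89 years.
42 years is 42/14.89 ≈ 2.82 doublings, a factor of 2^2.82 ≈ 7.06.
1063 × 7.06 ≈ 7500 billion dollars.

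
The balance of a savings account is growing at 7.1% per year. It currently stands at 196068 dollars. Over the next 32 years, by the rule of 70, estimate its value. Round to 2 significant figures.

approximately 1900000 dollars

It doubles every 70/7.1 ≈ 9.86 years, so 32 years is 3.25 doublings.
2^3.25 ≈ 9.51; 196068 × 9.51 ≈ 1900000 dollars.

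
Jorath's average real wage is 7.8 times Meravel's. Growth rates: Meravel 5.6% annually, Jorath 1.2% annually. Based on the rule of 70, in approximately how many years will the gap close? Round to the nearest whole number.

roughly 47 years

The growth-rate gap is 5.6% − 1.2% = 4.4 percentage points.
So the ratio between them halves every 70/4.4 ≈ 15.91 years.
A 7.8 times gap takes log₂(7.8) ≈ 2.96 halvings to close: 2.96 × 15.91 ≈ 47 years.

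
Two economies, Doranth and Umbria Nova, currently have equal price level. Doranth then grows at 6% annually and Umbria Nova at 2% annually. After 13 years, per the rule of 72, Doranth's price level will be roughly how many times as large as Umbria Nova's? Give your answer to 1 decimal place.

about 1.6 times

Rate gap = 6% − 2% = 4 points.
The ratio doubles every 72/4 ≈ 18.00 years.
13/18.00 ≈ 0.72 doublings → ratio ≈ 2^0.72 ≈ 1.6.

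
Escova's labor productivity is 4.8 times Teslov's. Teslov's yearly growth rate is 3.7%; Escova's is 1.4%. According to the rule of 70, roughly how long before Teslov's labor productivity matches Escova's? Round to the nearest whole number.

approximately 69 years

Teslov gains on Escova at 3.7% − 1.4% = 2.3 points a year.
At that relative rate the gap halves every 70/2.3 ≈ 30.43 years.
A 4.8 times gap takes log₂(4.8) ≈ 2.26 halvings to close: 2.26 × 30.43 ≈ 69 years.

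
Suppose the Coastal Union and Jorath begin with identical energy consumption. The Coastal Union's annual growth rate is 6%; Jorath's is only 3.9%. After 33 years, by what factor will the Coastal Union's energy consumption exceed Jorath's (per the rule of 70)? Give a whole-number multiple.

the Coastal Union pulls ahead at 2.1 pp per year, so the ratio doubles every 70/2.1 ≈ 33.33 years.
In 33 years that's 0.99 doublings: 2^0.99 ≈ 2.

2 times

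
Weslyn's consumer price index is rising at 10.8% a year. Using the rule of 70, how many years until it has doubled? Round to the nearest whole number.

Doubling time ≈ 70 / 10.8 = 6.48 years.

approximately 6 years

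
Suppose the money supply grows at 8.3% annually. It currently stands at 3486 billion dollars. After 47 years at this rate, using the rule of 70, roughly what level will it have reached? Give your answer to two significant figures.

Doubling time ≈ 70/8.3 = 8.43 years.
47 years is 47/8.43 ≈ 5.58 doublings, a factor of 2^5.58 ≈ 47.84.
3486 × 47.84 ≈ 170000 billion dollars.

approximately 170000 billion dollars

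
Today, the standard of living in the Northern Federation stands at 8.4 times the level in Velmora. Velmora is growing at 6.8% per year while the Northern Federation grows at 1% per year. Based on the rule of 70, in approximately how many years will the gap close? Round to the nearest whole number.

37 years

The growth-rate gap is 6.8% − 1% = 5.8 percentage points.
So the ratio between them halves every 70/5.8 ≈ 12.07 years.
An 8.4 times gap takes log₂(8.4) ≈ 3.07 halvings to close: 3.07 × 12.07 ≈ 37 years.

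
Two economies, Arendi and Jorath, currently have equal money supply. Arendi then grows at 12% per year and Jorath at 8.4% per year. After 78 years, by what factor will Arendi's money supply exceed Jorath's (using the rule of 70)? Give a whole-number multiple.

Rate gap = 12% − 8.4% = 3.6 points.
The ratio doubles every 70/3.6 ≈ 19.44 years.
78/19.44 ≈ 4.01 doublings → ratio ≈ 2^4.01 ≈ 16.

around 16 times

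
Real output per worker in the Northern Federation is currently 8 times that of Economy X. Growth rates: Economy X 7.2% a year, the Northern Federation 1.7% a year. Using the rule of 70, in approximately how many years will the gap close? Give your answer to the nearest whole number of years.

What matters is the difference: 5.5 pp.
Rule of 70 on the gap: the ratio halves every 70/5.5 ≈ 12.73 years.
An 8 times gap closes after 3 halvings: 3 × 12.73 ≈ 38 years.

about 38 years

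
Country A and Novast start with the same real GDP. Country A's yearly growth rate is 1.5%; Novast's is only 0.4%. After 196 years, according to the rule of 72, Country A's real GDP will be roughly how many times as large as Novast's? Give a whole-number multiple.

roughly 8 times

Rate gap = 1.5% − 0.4% = 1.1 points.
The ratio doubles every 72/1.1 ≈ 65.45 years.
196/65.45 ≈ 2.99 doublings → ratio ≈ 2^2.99 ≈ 8.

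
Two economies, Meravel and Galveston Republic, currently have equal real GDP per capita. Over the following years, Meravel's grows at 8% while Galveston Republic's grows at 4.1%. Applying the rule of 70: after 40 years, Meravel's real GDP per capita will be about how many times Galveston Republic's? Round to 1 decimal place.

Rate gap = 8% − 4.1% = 3.9 points.
The ratio doubles every 70/3.9 ≈ 17.95 years.
40/17.95 ≈ 2.23 doublings → ratio ≈ 2^2.23 ≈ 4.7.

about 4.7 times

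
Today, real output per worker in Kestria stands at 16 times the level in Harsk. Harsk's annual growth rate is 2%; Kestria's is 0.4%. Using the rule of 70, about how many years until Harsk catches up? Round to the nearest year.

Harsk gains on Kestria at 2% − 0.4% = 1.6 points a year.
At that relative rate the gap halves every 70/1.6 ≈ 43.75 years.
A 16 times gap closes after 4 halvings: 4 × 43.75 ≈ 175 years.

175 years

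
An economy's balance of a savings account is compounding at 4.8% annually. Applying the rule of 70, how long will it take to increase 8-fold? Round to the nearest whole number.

Doubling time ≈ 70/4.8 = 14.58 years.
8× is 3 doublings, so 3 × 14.58 ≈ 44 years.

around 44 years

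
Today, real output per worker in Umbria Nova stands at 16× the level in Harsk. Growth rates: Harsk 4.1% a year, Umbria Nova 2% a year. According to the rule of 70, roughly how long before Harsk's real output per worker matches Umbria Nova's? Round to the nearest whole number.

What matters is the difference: 2.1 pp.
Rule of 70 on the gap: the ratio halves every 70/2.1 ≈ 33.33 years.
A 16× gap closes after 4 halvings: 4 × 33.33 ≈ 133 years.

approximately 133 years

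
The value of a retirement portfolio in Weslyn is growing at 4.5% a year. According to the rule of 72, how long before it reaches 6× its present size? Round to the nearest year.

approximately 41 years

At 4.5% it doubles every 72/4.5 ≈ 16.00 years.
Reaching 6× takes log₂(6) ≈ 2.58 doublings.
2.58 × 16.00 ≈ 41 years.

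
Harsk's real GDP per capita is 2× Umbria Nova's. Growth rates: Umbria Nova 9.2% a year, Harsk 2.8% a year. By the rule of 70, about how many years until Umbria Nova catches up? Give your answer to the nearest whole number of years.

approximately 11 years

The growth-rate gap is 9.2% − 2.8% = 6.4 percentage points.
So the ratio between them halves every 70/6.4 ≈ 10.94 years.
A 2× gap closes after 1 halving: 1 × 10.94 ≈ 11 years.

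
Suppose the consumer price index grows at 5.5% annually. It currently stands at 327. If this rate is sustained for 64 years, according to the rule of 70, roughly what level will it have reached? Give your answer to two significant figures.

It doubles every 70/5.5 ≈ 12.73 years, so 64 years is 5.03 doublings.
2^5.03 ≈ 32.67; 327 × 32.67 ≈ 11000.

roughly 11000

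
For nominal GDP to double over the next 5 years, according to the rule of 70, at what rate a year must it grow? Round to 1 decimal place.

70 / 5 ≈ 14.00, so about 14.0% a year.

about 14.0%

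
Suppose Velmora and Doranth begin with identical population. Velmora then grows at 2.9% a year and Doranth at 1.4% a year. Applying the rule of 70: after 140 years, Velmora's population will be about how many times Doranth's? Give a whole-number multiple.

Only the 1.5-point difference matters.
70/1.5 ≈ 46.67 years per doubling of the ratio; 140 years gives 3.00 doublings, so ≈ 8×.

around 8 times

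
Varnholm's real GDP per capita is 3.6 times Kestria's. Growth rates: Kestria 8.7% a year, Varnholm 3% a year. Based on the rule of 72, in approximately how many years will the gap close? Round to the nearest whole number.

around 23 years

What matters is the difference: 5.7 pp.
Rule of 72 on the gap: the ratio halves every 72/5.7 ≈ 12.63 years.
A 3.6 times gap takes log₂(3.6) ≈ 1.85 halvings to close: 1.85 × 12.63 ≈ 23 years.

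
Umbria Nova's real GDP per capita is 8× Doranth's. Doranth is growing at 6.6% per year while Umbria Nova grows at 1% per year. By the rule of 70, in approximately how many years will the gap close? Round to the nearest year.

around 38 years

The growth-rate gap is 6.6% − 1% = 5.6 percentage points.
So the ratio between them halves every 70/5.6 ≈ 12.50 years.
An 8× gap closes after 3 halvings: 3 × 12.50 ≈ 38 years.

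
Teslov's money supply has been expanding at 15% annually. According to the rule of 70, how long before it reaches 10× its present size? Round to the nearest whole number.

One doubling takes 70/15 = 4.67 years.
10× is log₂ 10 ≈ 3.32 doublings, so ≈ 3.32 × 4.67 = 16 years.

about 16 years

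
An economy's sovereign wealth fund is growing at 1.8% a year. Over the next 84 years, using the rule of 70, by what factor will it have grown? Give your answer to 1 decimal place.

Doubles every ≈ 38.89 years (70/1.8).
84 years is 2.16 doublings; 2^2.16 ≈ 4.5×.

about 4.5 times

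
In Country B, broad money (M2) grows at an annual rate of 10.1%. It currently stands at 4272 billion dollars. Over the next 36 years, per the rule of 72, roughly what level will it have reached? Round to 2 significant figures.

≈ 140000 billion dollars

It doubles every 72/10.1 ≈ 7.13 years, so 36 years is 5.05 doublings.
2^5.05 ≈ 33.13; 4272 × 33.13 ≈ 140000 billion dollars.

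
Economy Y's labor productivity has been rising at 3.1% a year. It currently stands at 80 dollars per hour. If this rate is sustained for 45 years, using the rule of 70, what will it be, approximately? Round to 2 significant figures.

≈ 320 dollars per hour

It doubles every 70/3.1 ≈ 22.58 years, so 45 years is 1.99 doublings.
2^1.99 ≈ 3.97; 80 × 3.97 ≈ 320 dollars per hour.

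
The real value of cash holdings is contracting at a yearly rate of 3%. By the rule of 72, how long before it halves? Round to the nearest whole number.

around 24 years

Falling at 3%, it halves about every 72/3 = 24.00 years.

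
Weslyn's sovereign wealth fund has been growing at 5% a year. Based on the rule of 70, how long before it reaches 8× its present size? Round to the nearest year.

roughly 42 years

One doubling takes 70/5 = 14.00 years.
8× is 3 doublings, so 3 × 14.00 ≈ 42 years.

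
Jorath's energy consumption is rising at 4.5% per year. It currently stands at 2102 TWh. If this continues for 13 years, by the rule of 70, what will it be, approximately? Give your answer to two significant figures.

It doubles every 70/4.5 ≈ 15.56 years, so 13 years is 0.84 doublings.
2^0.84 ≈ 1.79; 2102 × 1.79 ≈ 3800 TWh.

around 3800 TWh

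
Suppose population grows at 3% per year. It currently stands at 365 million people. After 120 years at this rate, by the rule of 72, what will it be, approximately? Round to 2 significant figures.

Doubling time ≈ 72/3 = 24.00 years.
120 years is 120/24.00 ≈ 5.00 doublings, a factor of 2^5.00 ≈ 32.00.
365 × 32.00 ≈ 12000 million people.

approximately 12000 million people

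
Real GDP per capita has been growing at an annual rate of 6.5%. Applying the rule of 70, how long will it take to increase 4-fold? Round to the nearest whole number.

about 22 years

One doubling takes 70/6.5 = 10.77 years.
4× is 2 doublings, so 2 × 10.77 ≈ 22 years.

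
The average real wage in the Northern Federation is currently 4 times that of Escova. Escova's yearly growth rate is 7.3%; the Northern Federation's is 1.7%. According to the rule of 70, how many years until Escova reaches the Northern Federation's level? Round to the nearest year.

roughly 25 years

The growth-rate gap is 7.3% − 1.7% = 5.6 percentage points.
So the ratio between them halves every 70/5.6 ≈ 12.50 years.
A 4 times gap closes after 2 halvings: 2 × 12.50 ≈ 25 years.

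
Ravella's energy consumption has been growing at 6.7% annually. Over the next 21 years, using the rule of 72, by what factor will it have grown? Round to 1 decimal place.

Doubles every ≈ 10.75 years (72/6.7).
21 years is 1.95 doublings; 2^1.95 ≈ 3.9×.

about 3.9 times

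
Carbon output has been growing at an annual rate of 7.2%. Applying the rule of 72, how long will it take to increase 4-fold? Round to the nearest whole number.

around 20 years

At 7.2% it doubles every 72/7.2 ≈ 10.00 years.
4 = 2^2, so 2 doublings → 20 years.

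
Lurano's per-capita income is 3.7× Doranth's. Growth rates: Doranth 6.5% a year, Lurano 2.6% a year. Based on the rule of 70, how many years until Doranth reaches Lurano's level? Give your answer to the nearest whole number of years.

approximately 34 years

What matters is the difference: 3.9 pp.
Rule of 70 on the gap: the ratio halves every 70/3.9 ≈ 17.95 years.
A 3.7× gap takes log₂(3.7) ≈ 1.89 halvings to close: 1.89 × 17.95 ≈ 34 years.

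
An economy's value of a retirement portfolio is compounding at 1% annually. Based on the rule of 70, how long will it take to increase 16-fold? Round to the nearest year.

At 1% it doubles every 70/1 ≈ 70.00 years.
16 = 2^4, so 4 doublings → 280 years.

≈ 280 years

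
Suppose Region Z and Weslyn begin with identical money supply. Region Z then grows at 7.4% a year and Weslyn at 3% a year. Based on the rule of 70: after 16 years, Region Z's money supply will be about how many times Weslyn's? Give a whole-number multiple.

≈ 2 times

Rate gap = 7.4% − 3% = 4.4 points.
The ratio doubles every 70/4.4 ≈ 15.91 years.
16/15.91 ≈ 1.01 doublings → ratio ≈ 2^1.01 ≈ 2.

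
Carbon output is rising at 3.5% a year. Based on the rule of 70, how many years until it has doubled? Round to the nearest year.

Doubling time ≈ 70 / 3.5 = 20.00 years.

about 20 years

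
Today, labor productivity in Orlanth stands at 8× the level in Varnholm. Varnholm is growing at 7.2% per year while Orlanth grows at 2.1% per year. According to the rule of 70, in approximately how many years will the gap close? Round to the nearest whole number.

approximately 41 years

What matters is the difference: 5.1 pp.
Rule of 70 on the gap: the ratio halves every 70/5.1 ≈ 13.73 years.
An 8× gap closes after 3 halvings: 3 × 13.73 ≈ 41 years.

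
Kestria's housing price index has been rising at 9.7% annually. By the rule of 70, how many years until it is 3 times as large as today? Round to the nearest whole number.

roughly 11 years

Doubling time ≈ 70/9.7 = 7.22 years.
Reaching 3× takes log₂(3) ≈ 1.58 doublings.
1.58 × 7.22 ≈ 11 years.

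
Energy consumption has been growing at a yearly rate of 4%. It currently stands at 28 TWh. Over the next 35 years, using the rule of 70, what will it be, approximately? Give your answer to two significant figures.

It doubles every 70/4 ≈ 17.50 years, so 35 years is 2.00 doublings.
2^2.00 ≈ 4.00; 28 × 4.00 ≈ 110 TWh.

around 110 TWh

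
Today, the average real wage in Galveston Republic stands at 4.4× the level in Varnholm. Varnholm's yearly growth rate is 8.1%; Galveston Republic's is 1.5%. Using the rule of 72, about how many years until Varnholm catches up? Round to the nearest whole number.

Varnholm gains on Galveston Republic at 8.1% − 1.5% = 6.6 points a year.
At that relative rate the gap halves every 72/6.6 ≈ 10.91 years.
A 4.4× gap takes log₂(4.4) ≈ 2.14 halvings to close: 2.14 × 10.91 ≈ 23 years.

23 years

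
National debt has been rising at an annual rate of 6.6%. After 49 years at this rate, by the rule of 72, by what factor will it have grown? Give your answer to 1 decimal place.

Doubles every ≈ 10.91 years (72/6.6).
49 years is 4.49 doublings; 2^4.49 ≈ 22.5×.

roughly 22.5 times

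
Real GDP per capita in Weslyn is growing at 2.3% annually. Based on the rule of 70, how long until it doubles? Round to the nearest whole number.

approximately 30 years

Doubling time ≈ 70 / 2.3 = 30.43 years.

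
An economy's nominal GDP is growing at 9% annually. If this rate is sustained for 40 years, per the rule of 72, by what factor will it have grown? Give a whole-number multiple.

72/9 ≈ 8.00 years per doubling.
40 years fits 5 doublings: 2^5 = 32.

around 32 times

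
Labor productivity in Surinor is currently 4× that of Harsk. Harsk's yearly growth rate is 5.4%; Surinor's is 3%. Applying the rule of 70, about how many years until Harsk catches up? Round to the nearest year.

≈ 58 years

What matters is the difference: 2.4 pp.
Rule of 70 on the gap: the ratio halves every 70/2.4 ≈ 29.17 years.
A 4× gap closes after 2 halvings: 2 × 29.17 ≈ 58 years.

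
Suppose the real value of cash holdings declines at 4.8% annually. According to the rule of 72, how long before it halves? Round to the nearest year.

The rule works in reverse for decay: 72/4.8 ≈ 15.00 years to halve.

15 years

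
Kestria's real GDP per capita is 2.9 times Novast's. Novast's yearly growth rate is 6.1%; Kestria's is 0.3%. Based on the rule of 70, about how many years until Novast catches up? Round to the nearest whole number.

19 years

The growth-rate gap is 6.1% − 0.3% = 5.8 percentage points.
So the ratio between them halves every 70/5.8 ≈ 12.07 years.
A 2.9 times gap takes log₂(2.9) ≈ 1.54 halvings to close: 1.54 × 12.07 ≈ 19 years.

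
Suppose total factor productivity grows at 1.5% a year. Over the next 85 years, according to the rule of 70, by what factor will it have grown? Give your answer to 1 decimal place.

around 3.5 times

Doubles every ≈ 46.67 years (70/1.5).
85 years is 1.82 doublings; 2^1.82 ≈ 3.5×.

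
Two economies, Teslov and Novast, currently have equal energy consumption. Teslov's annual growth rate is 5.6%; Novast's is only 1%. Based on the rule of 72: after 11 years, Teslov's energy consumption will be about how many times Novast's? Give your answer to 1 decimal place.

≈ 1.6 times

Rate gap = 5.6% − 1% = 4.6 points.
The ratio doubles every 72/4.6 ≈ 15.65 years.
11/15.65 ≈ 0.70 doublings → ratio ≈ 2^0.70 ≈ 1.6.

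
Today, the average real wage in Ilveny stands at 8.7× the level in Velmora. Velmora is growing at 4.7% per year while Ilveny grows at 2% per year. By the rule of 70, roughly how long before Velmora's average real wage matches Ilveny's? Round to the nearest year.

≈ 81 years

The growth-rate gap is 4.7% − 2% = 2.7 percentage points.
So the ratio between them halves every 70/2.7 ≈ 25.93 years.
An 8.7× gap takes log₂(8.7) ≈ 3.12 halvings to close: 3.12 × 25.93 ≈ 81 years.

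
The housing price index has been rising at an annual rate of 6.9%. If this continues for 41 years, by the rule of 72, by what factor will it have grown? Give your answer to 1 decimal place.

Doubles every ≈ 10.43 years (72/6.9).
41 years is 3.93 doublings; 2^3.93 ≈ 15.2×.

around 15.2 times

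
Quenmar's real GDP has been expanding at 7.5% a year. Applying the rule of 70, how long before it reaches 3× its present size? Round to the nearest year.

One doubling takes 70/7.5 = 9.33 years.
3× is log₂ 3 ≈ 1.58 doublings, so ≈ 1.58 × 9.33 = 15 years.

about 15 years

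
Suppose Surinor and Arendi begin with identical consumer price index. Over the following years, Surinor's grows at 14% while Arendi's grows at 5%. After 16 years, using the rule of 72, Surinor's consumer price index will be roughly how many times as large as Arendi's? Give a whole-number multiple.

Only the 9-point difference matters.
72/9 ≈ 8.00 years per doubling of the ratio; 16 years gives 2.00 doublings, so ≈ 4×.

roughly 4 times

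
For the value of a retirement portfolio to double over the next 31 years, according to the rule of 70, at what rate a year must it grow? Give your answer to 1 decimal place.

70 / 31 ≈ 2.26, so about 2.3% a year.

around 2.3% a year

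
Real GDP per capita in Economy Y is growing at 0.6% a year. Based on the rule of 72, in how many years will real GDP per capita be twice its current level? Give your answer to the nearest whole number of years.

At 0.6%, doubling takes about 72/0.6 = 120.00 years.

approximately 120 years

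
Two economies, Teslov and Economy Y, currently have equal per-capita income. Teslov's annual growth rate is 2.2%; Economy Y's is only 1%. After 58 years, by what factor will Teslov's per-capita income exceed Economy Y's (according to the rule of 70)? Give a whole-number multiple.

about 2 times

Rate gap = 2.2% − 1% = 1.2 points.
The ratio doubles every 70/1.2 ≈ 58.33 years.
58/58.33 ≈ 0.99 doublings → ratio ≈ 2^0.99 ≈ 2.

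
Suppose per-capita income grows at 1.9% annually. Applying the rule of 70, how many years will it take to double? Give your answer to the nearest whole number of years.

approximately 37 years

Doubling time ≈ 70 / 1.9 = 36.84 years.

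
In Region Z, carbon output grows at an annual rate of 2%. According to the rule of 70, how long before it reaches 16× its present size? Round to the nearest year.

≈ 140 years

Doubling time ≈ 70/2 = 35.00 years.
Getting to 16× needs 4 doublings: 4 × 35.00 ≈ 140 years.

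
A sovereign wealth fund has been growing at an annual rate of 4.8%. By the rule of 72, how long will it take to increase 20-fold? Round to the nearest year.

around 65 years

One doubling takes 72/4.8 = 15.00 years.
Reaching 20× takes log₂(20) ≈ 4.32 doublings.
4.32 × 15.00 ≈ 65 years.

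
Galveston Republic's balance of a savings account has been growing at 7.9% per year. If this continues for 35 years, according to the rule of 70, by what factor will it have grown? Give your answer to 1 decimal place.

around 15.5 times

Doubling time ≈ 70/7.9 = 8.86 years.
35 years / 8.86 ≈ 3.95 doublings → factor 2^3.95 ≈ 15.5.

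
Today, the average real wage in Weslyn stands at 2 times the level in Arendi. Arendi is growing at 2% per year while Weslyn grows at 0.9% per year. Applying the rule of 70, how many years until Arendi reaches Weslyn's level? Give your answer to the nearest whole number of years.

What matters is the difference: 1.1 pp.
Rule of 70 on the gap: the ratio halves every 70/1.1 ≈ 63.64 years.
A 2 times gap closes after 1 halving: 1 × 63.64 ≈ 64 years.

about 64 years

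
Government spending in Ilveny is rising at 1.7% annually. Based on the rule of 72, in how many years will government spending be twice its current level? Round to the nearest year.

At 1.7%, doubling takes about 72/1.7 = 42.35 years.

around 42 years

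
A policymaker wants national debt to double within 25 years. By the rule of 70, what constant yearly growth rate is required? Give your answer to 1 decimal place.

70 / 25 ≈ 2.80, so about 2.8% per year.

≈ 2.8%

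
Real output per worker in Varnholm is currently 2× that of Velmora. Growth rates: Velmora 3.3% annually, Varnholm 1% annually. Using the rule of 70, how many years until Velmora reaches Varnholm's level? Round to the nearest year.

What matters is the difference: 2.3 pp.
Rule of 70 on the gap: the ratio halves every 70/2.3 ≈ 30.43 years.
A 2× gap closes after 1 halving: 1 × 30.43 ≈ 30 years.

≈ 30 years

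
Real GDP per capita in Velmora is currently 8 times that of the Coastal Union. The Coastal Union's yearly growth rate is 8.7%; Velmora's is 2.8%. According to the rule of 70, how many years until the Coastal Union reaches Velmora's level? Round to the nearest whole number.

approximately 36 years

What matters is the difference: 5.9 pp.
Rule of 70 on the gap: the ratio halves every 70/5.9 ≈ 11.86 years.
An 8 times gap closes after 3 halvings: 3 × 11.86 ≈ 36 years.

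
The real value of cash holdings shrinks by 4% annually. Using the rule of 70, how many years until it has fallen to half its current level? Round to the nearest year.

Halving time ≈ 70 / 4 = 17.50 → 18 years.

≈ 18 years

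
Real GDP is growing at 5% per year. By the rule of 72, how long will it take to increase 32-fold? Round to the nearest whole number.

around 72 years

One doubling takes 72/5 = 14.40 years.
32 = 2^5, so 5 doublings → 72 years.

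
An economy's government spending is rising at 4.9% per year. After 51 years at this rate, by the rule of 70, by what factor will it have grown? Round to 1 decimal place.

≈ 11.9 times

Doubles every ≈ 14.29 years (70/4.9).
51 years is 3.57 doublings; 2^3.57 ≈ 11.9×.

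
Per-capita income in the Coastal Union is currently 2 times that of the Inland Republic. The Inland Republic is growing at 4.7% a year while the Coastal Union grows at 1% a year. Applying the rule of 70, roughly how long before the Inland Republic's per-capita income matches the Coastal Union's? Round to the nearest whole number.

What matters is the difference: 3.7 pp.
Rule of 70 on the gap: the ratio halves every 70/3.7 ≈ 18.92 years.
A 2 times gap closes after 1 halving: 1 × 18.92 ≈ 19 years.

roughly 19 years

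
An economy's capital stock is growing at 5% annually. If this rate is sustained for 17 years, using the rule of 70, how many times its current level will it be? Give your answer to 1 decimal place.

Doubles every ≈ 14.00 years (70/5).
17 years is 1.21 doublings; 2^1.21 ≈ 2.3×.

about 2.3 times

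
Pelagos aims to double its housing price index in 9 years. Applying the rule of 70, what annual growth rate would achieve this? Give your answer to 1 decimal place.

70 / 9 ≈ 7.78, so about 7.8% annually.

≈ 7.8%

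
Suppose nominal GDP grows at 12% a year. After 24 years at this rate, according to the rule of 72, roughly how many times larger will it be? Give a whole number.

Doubling time ≈ 72/12 = 6.00 years.
24/6.00 ≈ 4 doublings, so about 2^4 = 16×.

16 times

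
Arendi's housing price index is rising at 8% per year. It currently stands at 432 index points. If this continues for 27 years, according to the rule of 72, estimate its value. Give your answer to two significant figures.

3500 index points

It doubles every 72/8 ≈ 9.00 years, so 27 years is 3.00 doublings.
2^3.00 ≈ 8.00; 432 × 8.00 ≈ 3500 index points.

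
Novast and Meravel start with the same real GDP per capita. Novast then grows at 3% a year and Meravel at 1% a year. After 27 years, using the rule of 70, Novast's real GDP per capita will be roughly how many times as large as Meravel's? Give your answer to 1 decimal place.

around 1.7 times

Rate gap = 3% − 1% = 2 points.
The ratio doubles every 70/2 ≈ 35.00 years.
27/35.00 ≈ 0.77 doublings → ratio ≈ 2^0.77 ≈ 1.7.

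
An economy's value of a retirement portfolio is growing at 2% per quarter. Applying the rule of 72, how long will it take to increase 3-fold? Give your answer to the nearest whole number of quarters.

≈ 57 quarters

One doubling takes 72/2 = 36.00 quarters.
Reaching 3× takes log₂(3) ≈ 1.58 doublings.
1.58 × 36.00 ≈ 57 quarters.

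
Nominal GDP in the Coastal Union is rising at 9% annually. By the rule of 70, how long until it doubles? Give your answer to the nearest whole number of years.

Doubling time ≈ 70 / 9 = 7.78 years.

roughly 8 years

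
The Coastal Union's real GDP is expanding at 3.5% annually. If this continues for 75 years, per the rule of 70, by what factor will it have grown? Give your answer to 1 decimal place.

Doubles every ≈ 20.00 years (70/3.5).
75 years is 3.75 doublings; 2^3.75 ≈ 13.5×.

13.5 times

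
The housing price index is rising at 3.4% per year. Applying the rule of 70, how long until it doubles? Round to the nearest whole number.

roughly 21 years

70/3.4 ≈ 20.59, so it doubles roughly every 21 years.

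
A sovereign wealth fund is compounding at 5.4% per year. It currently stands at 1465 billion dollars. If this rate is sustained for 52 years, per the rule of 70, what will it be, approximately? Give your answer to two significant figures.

approximately 24000 billion dollars

It doubles every 70/5.4 ≈ 12.96 years, so 52 years is 4.01 doublings.
2^4.01 ≈ 16.11; 1465 × 16.11 ≈ 24000 billion dollars.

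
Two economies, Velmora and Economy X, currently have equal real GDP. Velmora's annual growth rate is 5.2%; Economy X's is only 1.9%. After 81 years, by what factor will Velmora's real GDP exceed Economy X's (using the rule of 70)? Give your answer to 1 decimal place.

Only the 3.3-point difference matters.
70/3.3 ≈ 21.21 years per doubling of the ratio; 81 years gives 3.82 doublings, so ≈ 14.1×.

approximately 14.1 times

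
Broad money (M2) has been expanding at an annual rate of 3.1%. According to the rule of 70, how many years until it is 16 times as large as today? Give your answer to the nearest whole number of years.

roughly 90 years

Doubling time ≈ 70/3.1 = 22.58 years.
16× is 4 doublings, so 4 × 22.58 ≈ 90 years.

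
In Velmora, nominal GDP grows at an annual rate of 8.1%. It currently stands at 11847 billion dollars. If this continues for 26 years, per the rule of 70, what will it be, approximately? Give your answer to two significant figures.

≈ 95000 billion dollars

Doubling time ≈ 70/8.1 = 8.64 years.
26 years is 26/8.64 ≈ 3.01 doublings, a factor of 2^3.01 ≈ 8.06.
11847 × 8.06 ≈ 95000 billion dollars.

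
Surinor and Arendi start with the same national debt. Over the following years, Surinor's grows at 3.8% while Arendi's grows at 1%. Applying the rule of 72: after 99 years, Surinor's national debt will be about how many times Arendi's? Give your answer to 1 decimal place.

Surinor pulls ahead at 2.8 pp per year, so the ratio doubles every 72/2.8 ≈ 25.71 years.
In 99 years that's 3.85 doublings: 2^3.85 ≈ 14.4.

14.4 times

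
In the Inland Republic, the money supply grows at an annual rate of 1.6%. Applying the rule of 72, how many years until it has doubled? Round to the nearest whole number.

Doubling time ≈ 72 / 1.6 = 45.00 years.

roughly 45 years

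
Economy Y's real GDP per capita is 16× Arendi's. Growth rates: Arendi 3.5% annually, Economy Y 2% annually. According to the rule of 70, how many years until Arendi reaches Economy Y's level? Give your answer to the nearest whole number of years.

The growth-rate gap is 3.5% − 2% = 1.5 percentage points.
So the ratio between them halves every 70/1.5 ≈ 46.67 years.
A 16× gap closes after 4 halvings: 4 × 46.67 ≈ 187 years.

around 187 years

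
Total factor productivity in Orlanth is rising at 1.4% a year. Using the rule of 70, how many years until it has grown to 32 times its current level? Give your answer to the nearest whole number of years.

250 years

One doubling takes 70/1.4 = 50.00 years.
32× is 5 doublings, so 5 × 50.00 ≈ 250 years.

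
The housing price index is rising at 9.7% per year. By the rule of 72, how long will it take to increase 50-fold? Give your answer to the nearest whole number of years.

Doubling time ≈ 72/9.7 = 7.42 years.
Reaching 50× takes log₂(50) ≈ 5.64 doublings.
5.64 × 7.42 ≈ 42 years.

≈ 42 years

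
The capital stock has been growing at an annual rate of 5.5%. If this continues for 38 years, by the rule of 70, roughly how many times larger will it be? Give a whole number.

about 8 times

Doubling time ≈ 70/5.5 = 12.73 years.
38/12.73 ≈ 3 doublings, so about 2^3 = 8×.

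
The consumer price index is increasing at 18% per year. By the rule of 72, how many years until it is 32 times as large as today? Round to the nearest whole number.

20 years

One doubling takes 72/18 = 4.00 years.
Getting to 32× needs 5 doublings: 5 × 4.00 ≈ 20 years.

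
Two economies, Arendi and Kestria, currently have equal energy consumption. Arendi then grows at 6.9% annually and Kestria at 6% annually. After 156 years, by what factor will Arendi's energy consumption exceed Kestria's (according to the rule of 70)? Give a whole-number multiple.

approximately 4 times

Only the 0.9-point difference matters.
70/0.9 ≈ 77.78 years per doubling of the ratio; 156 years gives 2.01 doublings, so ≈ 4×.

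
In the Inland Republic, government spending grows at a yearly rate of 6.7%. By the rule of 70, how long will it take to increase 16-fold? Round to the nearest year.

Doubling time ≈ 70/6.7 = 10.45 years.
16 = 2^4, so 4 doublings → 42 years.

roughly 42 years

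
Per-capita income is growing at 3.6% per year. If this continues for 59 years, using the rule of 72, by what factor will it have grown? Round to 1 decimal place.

about 7.7 times

Doubles every ≈ 20.00 years (72/3.6).
59 years is 2.95 doublings; 2^2.95 ≈ 7.7×.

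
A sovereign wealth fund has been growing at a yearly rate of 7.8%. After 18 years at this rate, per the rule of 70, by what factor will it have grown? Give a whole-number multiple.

Doubling time ≈ 70/7.8 = 8.97 years.
18/8.97 ≈ 2 doublings, so about 2^2 = 4×.

around 4 times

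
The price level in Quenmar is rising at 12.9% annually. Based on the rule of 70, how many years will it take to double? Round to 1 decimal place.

roughly 5.4 years

At 12.9%, doubling takes about 70/12.9 = 5.43 years.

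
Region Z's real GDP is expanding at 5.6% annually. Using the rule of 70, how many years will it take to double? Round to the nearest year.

around 13 years

Doubling time ≈ 70 / 5.6 = 12.50 years.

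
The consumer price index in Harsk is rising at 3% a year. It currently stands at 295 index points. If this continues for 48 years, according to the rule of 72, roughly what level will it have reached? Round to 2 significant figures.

approximately 1200 index points

Doubling time ≈ 72/3 = 24.00 years.
48 years is 48/24.00 ≈ 2.00 doublings, a factor of 2^2.00 ≈ 4.00.
295 × 4.00 ≈ 1200 index points.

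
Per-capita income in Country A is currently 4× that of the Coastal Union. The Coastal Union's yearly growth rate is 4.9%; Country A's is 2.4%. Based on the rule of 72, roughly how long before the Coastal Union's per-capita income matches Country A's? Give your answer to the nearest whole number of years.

What matters is the difference: 2.5 pp.
Rule of 72 on the gap: the ratio halves every 72/2.5 ≈ 28.80 years.
A 4× gap closes after 2 halvings: 2 × 28.80 ≈ 58 years.

58 years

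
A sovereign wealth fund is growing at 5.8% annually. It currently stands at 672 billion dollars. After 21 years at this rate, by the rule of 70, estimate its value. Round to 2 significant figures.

It doubles every 70/5.8 ≈ 12.07 years, so 21 years is 1.74 doublings.
2^1.74 ≈ 3.34; 672 × 3.34 ≈ 2200 billion dollars.

roughly 2200 billion dollars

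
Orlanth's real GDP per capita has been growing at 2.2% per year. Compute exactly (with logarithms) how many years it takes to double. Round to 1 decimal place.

t = ln(2) / ln(1 + 0.022) = 0.6931 / 0.021761 ≈ 31.85.

31.9 years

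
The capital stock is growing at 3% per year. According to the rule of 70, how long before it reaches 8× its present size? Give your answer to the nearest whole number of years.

approximately 70 years

Doubling time ≈ 70/3 = 23.33 years.
Getting to 8× needs 3 doublings: 3 × 23.33 ≈ 70 years.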